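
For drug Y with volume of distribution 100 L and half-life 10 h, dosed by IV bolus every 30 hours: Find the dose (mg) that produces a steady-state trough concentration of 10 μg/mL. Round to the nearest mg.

τ/t½ = 30/10 ≈ 3, so f = (1/2)^(30/10) ≈ 0.125000.
Cmin,ss = (D/Vd)·f/(1−f), so D = Cmin,ss·Vd·(1−f)/f.
D = 10 × 100 × (1−f)/f ≈ 10 × 100 × 7.00000 ≈ 7000.00 mg.

7000 mg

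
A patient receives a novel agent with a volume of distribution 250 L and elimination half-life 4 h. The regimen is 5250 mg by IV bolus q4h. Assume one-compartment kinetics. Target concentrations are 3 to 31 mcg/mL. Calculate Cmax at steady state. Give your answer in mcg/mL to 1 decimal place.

42.0 mcg/mL

τ = 4 h = 1 half-life, so f = (1/2)^1 = 0.5.
At steady state, R = 1/(1 − 0.5) = 2/1.
Single-dose peak C₀ = D/Vd = 5250/250 = 21 mcg/mL.
Steady-state peak Cmax,ss = C₀·R = 21 × 2/1 ≈ 42.000 mcg/mL.
Peak 42.0 mcg/mL vs MTC 31 mcg/mL: exceeds toxic threshold.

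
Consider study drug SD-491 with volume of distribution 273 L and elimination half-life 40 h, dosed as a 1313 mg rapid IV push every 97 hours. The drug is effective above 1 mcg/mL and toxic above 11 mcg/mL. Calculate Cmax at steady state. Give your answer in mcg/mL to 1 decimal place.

5.9 mcg/mL

k = ln2/t½ = ln2/40 ≈ 0.017329 h⁻¹; fraction remaining f = e^(−kτ) = e^(−0.017329×97) ≈ 0.1862.
At steady state, accumulation factor R = 1/(1 − e^(−kτ)) ≈ 1.2288.
Each bolus raises the concentration by D/Vd = 1313/273 ≈ 4.810 mcg/mL.
Cmax,ss = C₀/(1 − f) ≈ 4.810/0.8138 ≈ 5.911 mcg/mL.
Peak 5.9 mcg/mL vs MTC 11 mcg/mL: below toxic threshold.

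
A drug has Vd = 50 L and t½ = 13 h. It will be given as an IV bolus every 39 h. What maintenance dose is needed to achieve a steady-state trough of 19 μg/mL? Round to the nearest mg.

6650 mg

τ/t½ = 39/13 ≈ 3, so f = (1/2)^(39/13) ≈ 0.125000.
Cmin,ss = (D/Vd)·f/(1−f), so D = Cmin,ss·Vd·(1−f)/f.
D = 19 × 50 × (1−f)/f ≈ 19 × 50 × 7.00000 ≈ 6650.00 mg.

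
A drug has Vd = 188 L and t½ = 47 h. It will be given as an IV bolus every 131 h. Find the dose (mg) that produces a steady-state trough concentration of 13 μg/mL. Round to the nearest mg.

τ/t½ = 131/47 ≈ 2.7872, so f = (1/2)^(131/47) ≈ 0.144863.
Cmin,ss = (D/Vd)·f/(1−f), so D = Cmin,ss·Vd·(1−f)/f.
D = 13 × 188 × (1−f)/f ≈ 13 × 188 × 5.90307 ≈ 14427.10 mg.

14427 mg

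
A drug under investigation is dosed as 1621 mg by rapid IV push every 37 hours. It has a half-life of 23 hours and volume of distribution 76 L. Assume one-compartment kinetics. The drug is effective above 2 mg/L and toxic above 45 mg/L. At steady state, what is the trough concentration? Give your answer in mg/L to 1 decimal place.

10.4 mg/L

Over one 37-h interval, 37/23 ≈ 1.6087 half-lives elapse, leaving f ≈ 0.3279 of each dose.
Single-dose peak C₀ = D/Vd = 1621/76 ≈ 21.329 mg/L.
Steady-state trough Cmin,ss = C₀·f/(1−f) ≈ 21.329 × 0.3279/0.6721 ≈ 10.406 mg/L.
Trough 10.4 mg/L vs MEC 2 mg/L: adequate.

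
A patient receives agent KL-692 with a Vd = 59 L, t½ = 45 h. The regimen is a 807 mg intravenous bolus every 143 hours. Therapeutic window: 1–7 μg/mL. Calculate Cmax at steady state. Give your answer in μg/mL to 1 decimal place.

15.4 μg/mL

Over one 143-h interval, 143/45 ≈ 3.1778 half-lives elapse, leaving f ≈ 0.1105 of each dose.
At steady state, accumulation factor R = 1/(1 − e^(−kτ)) ≈ 1.1242.
Each bolus raises the concentration by D/Vd = 807/59 ≈ 13.678 μg/mL.
Steady-state peak Cmax,ss = C₀·R ≈ 13.678 × 1.1242 ≈ 15.377 μg/mL.
Peak 15.4 μg/mL vs MTC 7 μg/mL: exceeds toxic threshold.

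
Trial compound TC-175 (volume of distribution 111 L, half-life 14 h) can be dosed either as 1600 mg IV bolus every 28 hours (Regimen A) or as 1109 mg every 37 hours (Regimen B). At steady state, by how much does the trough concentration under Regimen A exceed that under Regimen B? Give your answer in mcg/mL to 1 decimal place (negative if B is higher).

Regimen A: f = (1/2)^(28/14) ≈ 0.2500; Cmin,ss = (1600/111)·f/(1−f) ≈ 4.805 mcg/mL.
Regimen B: f = (1/2)^(37/14) ≈ 0.1601; Cmin,ss = (1109/111)·f/(1−f) ≈ 1.904 mcg/mL.
Difference ≈ 4.805 − 1.904 ≈ 2.901 mcg/mL.

2.9 mcg/mL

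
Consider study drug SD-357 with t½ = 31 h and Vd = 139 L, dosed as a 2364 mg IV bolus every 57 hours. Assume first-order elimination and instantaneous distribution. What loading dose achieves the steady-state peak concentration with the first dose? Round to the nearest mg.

3281 mg

f = (1/2)^(57/31) ≈ 0.279572; accumulation ratio R = 1/(1−f) ≈ 1.38806.
Loading dose to hit Cmax,ss on first dose: D_load = D_maint·R ≈ 2364 × 1.38806 ≈ 3281.37 mg.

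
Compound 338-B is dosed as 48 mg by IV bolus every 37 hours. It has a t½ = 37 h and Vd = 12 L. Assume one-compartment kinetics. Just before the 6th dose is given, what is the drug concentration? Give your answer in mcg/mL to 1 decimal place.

3.9 mcg/mL

f = (1/2)^(τ/t½) = (1/2)^(37/37) ≈ 0.5000.
C₀ = D/Vd = 48/12 ≈ 4.000 mcg/mL.
Before the 6th dose, 5 doses have been given. Superposition: Cmin = C₀·(f + f² + … + f^5).
≈ 4.000 × (0.5000 + 0.2500 + 0.1250 + 0.0625 + 0.0313) ≈ 4.000 × 0.9688 ≈ 3.875 mcg/mL.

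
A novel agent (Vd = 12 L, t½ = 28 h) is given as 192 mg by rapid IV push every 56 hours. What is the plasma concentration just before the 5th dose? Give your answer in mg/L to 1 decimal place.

f = (1/2)^(τ/t½) = (1/2)^(56/28) ≈ 0.2500.
C₀ = D/Vd = 192/12 ≈ 16.000 mg/L.
Before the 5th dose, 4 doses have been given. Superposition: Cmin = C₀·(f + f² + … + f^4).
≈ 16.000 × (0.2500 + 0.0625 + 0.0156 + 0.0039) ≈ 16.000 × 0.3320 ≈ 5.312 mg/L.

5.3 mg/L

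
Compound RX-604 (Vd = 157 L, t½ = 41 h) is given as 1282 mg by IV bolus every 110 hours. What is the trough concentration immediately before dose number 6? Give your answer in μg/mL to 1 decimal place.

1.5 μg/mL

f = (1/2)^(τ/t½) = (1/2)^(110/41) ≈ 0.1557.
C₀ = D/Vd = 1282/157 ≈ 8.166 μg/mL.
Before the 6th dose, 5 doses have been given. Superposition: Cmin = C₀·(f + f² + … + f^5).
≈ 8.166 × (0.1557 + 0.0242 + 0.0038 + 0.0006 + 0.0001) ≈ 8.166 × 0.1844 ≈ 1.506 μg/mL.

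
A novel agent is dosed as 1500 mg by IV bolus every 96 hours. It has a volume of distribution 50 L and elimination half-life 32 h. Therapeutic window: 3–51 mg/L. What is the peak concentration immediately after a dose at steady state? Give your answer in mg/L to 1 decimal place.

34.3 mg/L

τ = 96 h = 3 half-lives, so f = (1/2)^3 = 0.125.
Accumulation ratio R = 1/(1 − f) = 1/0.875 = 8/7.
Single-dose peak C₀ = D/Vd = 1500/50 = 30 mg/L.
Steady-state peak Cmax,ss = C₀·R = 30 × 8/7 ≈ 34.286 mg/L.
Peak 34.3 mg/L vs MTC 51 mg/L: below toxic threshold.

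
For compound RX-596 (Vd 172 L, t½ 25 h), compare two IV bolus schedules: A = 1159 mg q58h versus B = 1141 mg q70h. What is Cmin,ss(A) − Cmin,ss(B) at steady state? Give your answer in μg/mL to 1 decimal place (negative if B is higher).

Regimen A: f = (1/2)^(58/25) ≈ 0.2003; Cmin,ss = (1159/172)·f/(1−f) ≈ 1.688 μg/mL.
Regimen B: f = (1/2)^(70/25) ≈ 0.1436; Cmin,ss = (1141/172)·f/(1−f) ≈ 1.112 μg/mL.
Difference ≈ 1.688 − 1.112 ≈ 0.576 μg/mL.

0.6 μg/mL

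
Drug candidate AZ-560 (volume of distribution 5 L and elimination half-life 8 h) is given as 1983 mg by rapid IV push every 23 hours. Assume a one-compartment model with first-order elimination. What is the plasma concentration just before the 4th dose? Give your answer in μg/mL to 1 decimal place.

62.4 μg/mL

f = (1/2)^(τ/t½) = (1/2)^(23/8) ≈ 0.1363.
C₀ = D/Vd = 1983/5 ≈ 396.600 μg/mL.
Before the 4th dose, 3 doses have been given. Superposition: Cmin = C₀·(f + f² + … + f^3).
≈ 396.600 × (0.1363 + 0.0186 + 0.0025) ≈ 396.600 × 0.1574 ≈ 62.425 μg/mL.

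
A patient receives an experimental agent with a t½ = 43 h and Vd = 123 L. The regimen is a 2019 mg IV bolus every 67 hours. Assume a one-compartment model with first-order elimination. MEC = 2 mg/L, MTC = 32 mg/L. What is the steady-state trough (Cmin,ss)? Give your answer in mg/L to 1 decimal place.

τ/t½ = 67/43 ≈ 1.5581, so fraction remaining f = (1/2)^(67/43) ≈ 0.3396.
At steady state, accumulation factor R = 1/(1 − e^(−kτ)) ≈ 1.5142.
Single-dose peak C₀ = D/Vd = 2019/123 ≈ 16.415 mg/L.
Cmax,ss = C₀/(1 − f) ≈ 16.415/0.6604 ≈ 24.856 mg/L.
Steady-state trough Cmin,ss = Cmax,ss·f ≈ 24.856 × 0.3396 ≈ 8.441 mg/L.
Trough 8.4 mg/L vs MEC 2 mg/L: adequate.

8.4 mg/L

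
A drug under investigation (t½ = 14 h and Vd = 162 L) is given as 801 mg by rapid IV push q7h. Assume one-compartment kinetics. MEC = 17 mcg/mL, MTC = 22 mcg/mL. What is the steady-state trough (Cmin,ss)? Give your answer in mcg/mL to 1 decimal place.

11.9 mcg/mL

τ/t½ = 7/14 ≈ 0.5, so fraction remaining f = (1/2)^(7/14) ≈ 0.7071.
Each bolus raises the concentration by D/Vd = 801/162 ≈ 4.944 mcg/mL.
Steady-state trough Cmin,ss = C₀·f/(1−f) ≈ 4.944 × 0.7071/0.2929 ≈ 11.935 mcg/mL.
Trough 11.9 mcg/mL vs MEC 17 mcg/mL: subtherapeutic.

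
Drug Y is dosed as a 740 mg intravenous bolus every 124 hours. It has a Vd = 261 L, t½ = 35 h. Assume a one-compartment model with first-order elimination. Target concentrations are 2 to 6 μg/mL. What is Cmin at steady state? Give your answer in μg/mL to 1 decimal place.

k = ln2/t½ = ln2/35 ≈ 0.019804 h⁻¹; fraction remaining f = e^(−kτ) = e^(−0.019804×124) ≈ 0.0858.
Accumulation ratio R = 1/(1 − f) ≈ 1/0.9142 ≈ 1.0939.
Single-dose peak C₀ = D/Vd = 740/261 ≈ 2.835 μg/mL.
Steady-state peak Cmax,ss = C₀·R ≈ 2.835 × 1.0939 ≈ 3.101 μg/mL.
One interval later, Cmin,ss = Cmax,ss·e^(−kτ) ≈ 3.101 × 0.0858 ≈ 0.266 μg/mL.
Trough 0.3 μg/mL vs MEC 2 μg/mL: subtherapeutic.

0.3 μg/mL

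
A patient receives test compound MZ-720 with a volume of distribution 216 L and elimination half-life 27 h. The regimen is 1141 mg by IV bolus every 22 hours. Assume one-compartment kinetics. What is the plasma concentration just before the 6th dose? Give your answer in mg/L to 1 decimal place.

f = (1/2)^(τ/t½) = (1/2)^(22/27) ≈ 0.5685.
C₀ = D/Vd = 1141/216 ≈ 5.282 mg/L.
Before the 6th dose, 5 doses have been given. Superposition: Cmin = C₀·(f + f² + … + f^5).
≈ 5.282 × (0.5685 + 0.3232 + 0.1837 + 0.1045 + 0.0594) ≈ 5.282 × 1.2393 ≈ 6.546 mg/L.

6.5 mg/L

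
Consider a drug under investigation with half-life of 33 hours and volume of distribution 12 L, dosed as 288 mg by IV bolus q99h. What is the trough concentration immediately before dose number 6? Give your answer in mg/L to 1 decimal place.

f = (1/2)^(τ/t½) = (1/2)^(99/33) ≈ 0.1250.
C₀ = D/Vd = 288/12 ≈ 24.000 mg/L.
Before the 6th dose, 5 doses have been given. Superposition: Cmin = C₀·(f + f² + … + f^5).
≈ 24.000 × (0.1250 + 0.0156 + 0.0020 + 0.0002 + 0.0000) ≈ 24.000 × 0.1428 ≈ 3.427 mg/L.

3.4 mg/L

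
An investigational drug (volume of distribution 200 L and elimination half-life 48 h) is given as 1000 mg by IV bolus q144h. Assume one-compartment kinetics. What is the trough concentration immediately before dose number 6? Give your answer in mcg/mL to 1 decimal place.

0.7 mcg/mL

f = (1/2)^(τ/t½) = (1/2)^(144/48) ≈ 0.1250.
C₀ = D/Vd = 1000/200 ≈ 5.000 mcg/mL.
Before the 6th dose, 5 doses have been given. Superposition: Cmin = C₀·(f + f² + … + f^5).
≈ 5.000 × (0.1250 + 0.0156 + 0.0020 + 0.0002 + 0.0000) ≈ 5.000 × 0.1428 ≈ 0.714 mcg/mL.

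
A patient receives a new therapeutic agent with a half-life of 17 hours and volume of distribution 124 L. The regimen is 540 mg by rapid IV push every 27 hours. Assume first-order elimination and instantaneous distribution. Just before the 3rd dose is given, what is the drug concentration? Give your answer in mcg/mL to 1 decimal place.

1.9 mcg/mL

f = (1/2)^(τ/t½) = (1/2)^(27/17) ≈ 0.3326.
C₀ = D/Vd = 540/124 ≈ 4.355 mcg/mL.
Before the 3rd dose, 2 doses have been given. Superposition: Cmin = C₀·(f + f²).
≈ 4.355 × (0.3326 + 0.1106) ≈ 4.355 × 0.4432 ≈ 1.930 mcg/mL.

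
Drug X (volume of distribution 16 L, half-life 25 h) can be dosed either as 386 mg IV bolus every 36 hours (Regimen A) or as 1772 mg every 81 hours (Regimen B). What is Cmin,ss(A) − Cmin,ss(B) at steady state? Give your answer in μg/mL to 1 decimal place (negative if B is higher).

Regimen A: f = (1/2)^(36/25) ≈ 0.3686; Cmin,ss = (386/16)·f/(1−f) ≈ 14.084 μg/mL.
Regimen B: f = (1/2)^(81/25) ≈ 0.1058; Cmin,ss = (1772/16)·f/(1−f) ≈ 13.104 μg/mL.
Difference ≈ 14.084 − 13.104 ≈ 0.980 μg/mL.

1.0 μg/mL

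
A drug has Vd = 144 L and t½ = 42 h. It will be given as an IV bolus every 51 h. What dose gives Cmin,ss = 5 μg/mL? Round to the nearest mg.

951 mg

τ/t½ = 51/42 ≈ 1.2143, so f = (1/2)^(51/42) ≈ 0.430986.
Cmin,ss = (D/Vd)·f/(1−f), so D = Cmin,ss·Vd·(1−f)/f.
D = 5 × 144 × (1−f)/f ≈ 5 × 144 × 1.32026 ≈ 950.59 mg.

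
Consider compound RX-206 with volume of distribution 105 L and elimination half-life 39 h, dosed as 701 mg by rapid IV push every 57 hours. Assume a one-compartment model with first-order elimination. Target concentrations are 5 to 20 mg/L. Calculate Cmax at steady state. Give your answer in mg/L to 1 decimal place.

10.5 mg/L

τ/t½ = 57/39 ≈ 1.4615, so fraction remaining f = (1/2)^(57/39) ≈ 0.3631.
At steady state, accumulation factor R = 1/(1 − e^(−kτ)) ≈ 1.5701.
Single-dose peak C₀ = D/Vd = 701/105 ≈ 6.676 mg/L.
Cmax,ss = C₀/(1 − f) ≈ 6.676/0.6369 ≈ 10.482 mg/L.
Peak 10.5 mg/L vs MTC 20 mg/L: below toxic threshold.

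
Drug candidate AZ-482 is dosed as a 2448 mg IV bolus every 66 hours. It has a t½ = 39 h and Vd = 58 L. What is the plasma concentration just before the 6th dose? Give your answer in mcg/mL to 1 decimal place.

f = (1/2)^(τ/t½) = (1/2)^(66/39) ≈ 0.3094.
C₀ = D/Vd = 2448/58 ≈ 42.207 mcg/mL.
Before the 6th dose, 5 doses have been given. Superposition: Cmin = C₀·(f + f² + … + f^5).
≈ 42.207 × (0.3094 + 0.0957 + 0.0296 + 0.0092 + 0.0028) ≈ 42.207 × 0.4467 ≈ 18.854 mcg/mL.

18.9 mcg/mL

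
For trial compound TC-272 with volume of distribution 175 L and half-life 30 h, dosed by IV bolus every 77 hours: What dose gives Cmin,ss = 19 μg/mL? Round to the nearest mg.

τ/t½ = 77/30 ≈ 2.5667, so f = (1/2)^(77/30) ≈ 0.168794.
Cmin,ss = (D/Vd)·f/(1−f), so D = Cmin,ss·Vd·(1−f)/f.
D = 19 × 175 × (1−f)/f ≈ 19 × 175 × 4.92438 ≈ 16373.56 mg.

16374 mg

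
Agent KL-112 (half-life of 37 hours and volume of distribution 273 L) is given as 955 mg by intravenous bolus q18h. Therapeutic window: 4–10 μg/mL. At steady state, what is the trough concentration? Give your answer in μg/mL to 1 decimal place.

8.7 μg/mL

τ/t½ = 18/37 ≈ 0.48649, so fraction remaining f = (1/2)^(18/37) ≈ 0.7138.
Single-dose peak C₀ = D/Vd = 955/273 ≈ 3.498 μg/mL.
Steady-state trough Cmin,ss = C₀·f/(1−f) ≈ 3.498 × 0.7138/0.2862 ≈ 8.724 μg/mL.
Trough 8.7 μg/mL vs MEC 4 μg/mL: adequate.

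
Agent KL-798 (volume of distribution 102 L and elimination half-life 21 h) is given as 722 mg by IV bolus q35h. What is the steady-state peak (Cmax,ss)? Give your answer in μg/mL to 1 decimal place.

10.3 μg/mL

Over one 35-h interval, 35/21 ≈ 1.6667 half-lives elapse, leaving f ≈ 0.3150 of each dose.
At steady state, accumulation factor R = 1/(1 − e^(−kτ)) ≈ 1.4599.
Each bolus raises the concentration by D/Vd = 722/102 ≈ 7.078 μg/mL.
Steady-state peak Cmax,ss = C₀·R ≈ 7.078 × 1.4599 ≈ 10.333 μg/mL.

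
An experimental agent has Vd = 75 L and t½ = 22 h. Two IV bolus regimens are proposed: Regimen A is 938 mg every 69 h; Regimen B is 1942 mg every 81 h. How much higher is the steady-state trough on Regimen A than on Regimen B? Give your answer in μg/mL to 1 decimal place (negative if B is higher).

Regimen A: f = (1/2)^(69/22) ≈ 0.1137; Cmin,ss = (938/75)·f/(1−f) ≈ 1.604 μg/mL.
Regimen B: f = (1/2)^(81/22) ≈ 0.0779; Cmin,ss = (1942/75)·f/(1−f) ≈ 2.187 μg/mL.
Difference ≈ 1.604 − 2.187 ≈ -0.583 μg/mL.

-0.6 μg/mL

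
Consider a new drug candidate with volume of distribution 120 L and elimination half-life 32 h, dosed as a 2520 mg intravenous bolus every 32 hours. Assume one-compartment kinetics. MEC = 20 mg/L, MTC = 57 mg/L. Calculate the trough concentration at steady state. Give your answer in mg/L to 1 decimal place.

τ = 32 h = 1 half-life, so f = (1/2)^1 = 0.5.
At steady state, R = 1/(1 − 0.5) = 2/1.
Single-dose peak C₀ = D/Vd = 2520/120 = 21 mg/L.
Steady-state peak Cmax,ss = C₀·R = 21 × 2/1 ≈ 42.000 mg/L.
Steady-state trough Cmin,ss = Cmax,ss·f ≈ 42.000 × 0.5 ≈ 21.000 mg/L.
Trough 21.0 mg/L vs MEC 20 mg/L: adequate.

21.0 mg/L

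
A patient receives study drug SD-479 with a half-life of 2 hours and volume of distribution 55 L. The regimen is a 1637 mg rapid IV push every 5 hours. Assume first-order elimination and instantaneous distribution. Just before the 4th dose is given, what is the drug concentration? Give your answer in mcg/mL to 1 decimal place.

f = (1/2)^(τ/t½) = (1/2)^(5/2) ≈ 0.1768.
C₀ = D/Vd = 1637/55 ≈ 29.764 mcg/mL.
Before the 4th dose, 3 doses have been given. Superposition: Cmin = C₀·(f + f² + … + f^3).
≈ 29.764 × (0.1768 + 0.0313 + 0.0055) ≈ 29.764 × 0.2136 ≈ 6.358 mcg/mL.

6.4 mcg/mL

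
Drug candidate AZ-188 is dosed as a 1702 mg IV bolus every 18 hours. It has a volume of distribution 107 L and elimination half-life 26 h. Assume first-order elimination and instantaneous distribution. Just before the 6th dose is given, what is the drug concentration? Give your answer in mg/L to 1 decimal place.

23.5 mg/L

f = (1/2)^(τ/t½) = (1/2)^(18/26) ≈ 0.6189.
C₀ = D/Vd = 1702/107 ≈ 15.907 mg/L.
Before the 6th dose, 5 doses have been given. Superposition: Cmin = C₀·(f + f² + … + f^5).
≈ 15.907 × (0.6189 + 0.3830 + 0.2371 + 0.1467 + 0.0908) ≈ 15.907 × 1.4765 ≈ 23.487 mg/L.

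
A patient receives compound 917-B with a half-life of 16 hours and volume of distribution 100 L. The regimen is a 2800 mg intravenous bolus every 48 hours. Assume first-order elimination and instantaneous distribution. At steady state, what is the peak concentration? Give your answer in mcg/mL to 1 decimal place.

τ = 48 h = 3 half-lives, so f = (1/2)^3 = 0.125.
At steady state, R = 1/(1 − 0.125) = 8/7.
Single-dose peak C₀ = D/Vd = 2800/100 = 28 mcg/mL.
Steady-state peak Cmax,ss = C₀·R = 28 × 8/7 ≈ 32.000 mcg/mL.

32.0 mcg/mL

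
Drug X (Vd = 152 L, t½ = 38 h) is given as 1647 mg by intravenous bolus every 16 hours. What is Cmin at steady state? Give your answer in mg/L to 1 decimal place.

32.0 mg/L

k = ln2/t½ = ln2/38 ≈ 0.018241 h⁻¹; fraction remaining f = e^(−kτ) = e^(−0.018241×16) ≈ 0.7469.
Accumulation ratio R = 1/(1 − f) ≈ 1/0.2531 ≈ 3.9510.
Each bolus raises the concentration by D/Vd = 1647/152 ≈ 10.836 mg/L.
Steady-state peak Cmax,ss = C₀·R ≈ 10.836 × 3.9510 ≈ 42.813 mg/L.
Steady-state trough Cmin,ss = Cmax,ss·f ≈ 42.813 × 0.7469 ≈ 31.977 mg/L.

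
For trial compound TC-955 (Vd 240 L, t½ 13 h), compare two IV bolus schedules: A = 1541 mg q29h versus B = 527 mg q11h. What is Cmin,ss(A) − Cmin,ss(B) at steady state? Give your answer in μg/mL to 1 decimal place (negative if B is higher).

Regimen A: f = (1/2)^(29/13) ≈ 0.2130; Cmin,ss = (1541/240)·f/(1−f) ≈ 1.738 μg/mL.
Regimen B: f = (1/2)^(11/13) ≈ 0.5563; Cmin,ss = (527/240)·f/(1−f) ≈ 2.753 μg/mL.
Difference ≈ 1.738 − 2.753 ≈ -1.015 μg/mL.

-1.0 μg/mL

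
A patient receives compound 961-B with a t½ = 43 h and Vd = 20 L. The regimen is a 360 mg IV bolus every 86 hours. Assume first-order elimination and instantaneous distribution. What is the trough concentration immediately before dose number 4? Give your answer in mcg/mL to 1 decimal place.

5.9 mcg/mL

f = (1/2)^(τ/t½) = (1/2)^(86/43) ≈ 0.2500.
C₀ = D/Vd = 360/20 ≈ 18.000 mcg/mL.
Before the 4th dose, 3 doses have been given. Superposition: Cmin = C₀·(f + f² + … + f^3).
≈ 18.000 × (0.2500 + 0.0625 + 0.0156) ≈ 18.000 × 0.3281 ≈ 5.906 mcg/mL.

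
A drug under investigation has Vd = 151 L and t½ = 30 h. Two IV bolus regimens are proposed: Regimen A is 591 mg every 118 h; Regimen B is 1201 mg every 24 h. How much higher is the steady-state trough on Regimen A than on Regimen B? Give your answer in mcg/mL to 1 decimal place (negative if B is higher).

Regimen A: f = (1/2)^(118/30) ≈ 0.0655; Cmin,ss = (591/151)·f/(1−f) ≈ 0.274 mcg/mL.
Regimen B: f = (1/2)^(24/30) ≈ 0.5743; Cmin,ss = (1201/151)·f/(1−f) ≈ 10.730 mcg/mL.
Difference ≈ 0.274 − 10.730 ≈ -10.456 mcg/mL.

-10.5 mcg/mL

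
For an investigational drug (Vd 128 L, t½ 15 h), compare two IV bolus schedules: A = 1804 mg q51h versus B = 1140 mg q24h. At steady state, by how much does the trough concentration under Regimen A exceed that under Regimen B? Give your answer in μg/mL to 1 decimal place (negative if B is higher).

-2.9 μg/mL

Regimen A: f = (1/2)^(51/15) ≈ 0.0947; Cmin,ss = (1804/128)·f/(1−f) ≈ 1.474 μg/mL.
Regimen B: f = (1/2)^(24/15) ≈ 0.3299; Cmin,ss = (1140/128)·f/(1−f) ≈ 4.385 μg/mL.
Difference ≈ 1.474 − 4.385 ≈ -2.911 μg/mL.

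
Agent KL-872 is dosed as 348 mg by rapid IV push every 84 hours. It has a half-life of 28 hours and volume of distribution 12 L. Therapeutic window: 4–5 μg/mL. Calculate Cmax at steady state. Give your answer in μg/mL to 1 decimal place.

τ = 84 h = 3 half-lives, so f = (1/2)^3 = 0.125.
At steady state, R = 1/(1 − 0.125) = 8/7.
Single-dose peak C₀ = D/Vd = 348/12 = 29 μg/mL.
Steady-state peak Cmax,ss = C₀·R = 29 × 8/7 ≈ 33.143 μg/mL.
Peak 33.1 μg/mL vs MTC 5 μg/mL: exceeds toxic threshold.

33.1 μg/mL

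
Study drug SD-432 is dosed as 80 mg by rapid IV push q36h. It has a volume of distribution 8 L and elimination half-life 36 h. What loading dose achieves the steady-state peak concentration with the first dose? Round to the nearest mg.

f = (1/2)^(36/36) ≈ 0.500000; accumulation ratio R = 1/(1−f) ≈ 2.00000.
Loading dose to hit Cmax,ss on first dose: D_load = D_maint·R ≈ 80 × 2.00000 ≈ 160.00 mg.

160 mg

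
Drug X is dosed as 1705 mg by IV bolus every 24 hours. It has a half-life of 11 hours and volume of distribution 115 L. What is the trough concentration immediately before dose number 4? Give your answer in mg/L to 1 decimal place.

f = (1/2)^(τ/t½) = (1/2)^(24/11) ≈ 0.2204.
C₀ = D/Vd = 1705/115 ≈ 14.826 mg/L.
Before the 4th dose, 3 doses have been given. Superposition: Cmin = C₀·(f + f² + … + f^3).
≈ 14.826 × (0.2204 + 0.0486 + 0.0107) ≈ 14.826 × 0.2797 ≈ 4.147 mg/L.

4.1 mg/L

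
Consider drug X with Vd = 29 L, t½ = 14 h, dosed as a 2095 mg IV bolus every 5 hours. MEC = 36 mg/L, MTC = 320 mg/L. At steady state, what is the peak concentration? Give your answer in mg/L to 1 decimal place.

329.4 mg/L

k = ln2/t½ = ln2/14 ≈ 0.049511 h⁻¹; fraction remaining f = e^(−kτ) = e^(−0.049511×5) ≈ 0.7807.
At steady state, accumulation factor R = 1/(1 − e^(−kτ)) ≈ 4.5600.
Each bolus raises the concentration by D/Vd = 2095/29 ≈ 72.241 mg/L.
Steady-state peak Cmax,ss = C₀·R ≈ 72.241 × 4.5600 ≈ 329.419 mg/L.
Peak 329.4 mg/L vs MTC 320 mg/L: exceeds toxic threshold.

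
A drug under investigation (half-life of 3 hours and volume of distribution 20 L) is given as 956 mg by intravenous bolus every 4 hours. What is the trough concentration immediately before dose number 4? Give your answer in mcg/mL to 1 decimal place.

f = (1/2)^(τ/t½) = (1/2)^(4/3) ≈ 0.3969.
C₀ = D/Vd = 956/20 ≈ 47.800 mcg/mL.
Before the 4th dose, 3 doses have been given. Superposition: Cmin = C₀·(f + f² + … + f^3).
≈ 47.800 × (0.3969 + 0.1575 + 0.0625) ≈ 47.800 × 0.6169 ≈ 29.488 mcg/mL.

29.5 mcg/mL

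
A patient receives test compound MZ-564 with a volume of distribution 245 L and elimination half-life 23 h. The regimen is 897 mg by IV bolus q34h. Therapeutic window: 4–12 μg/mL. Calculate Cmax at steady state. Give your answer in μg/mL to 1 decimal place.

k = ln2/t½ = ln2/23 ≈ 0.030137 h⁻¹; fraction remaining f = e^(−kτ) = e^(−0.030137×34) ≈ 0.3589.
At steady state, accumulation factor R = 1/(1 − e^(−kτ)) ≈ 1.5598.
Single-dose peak C₀ = D/Vd = 897/245 ≈ 3.661 μg/mL.
Cmax,ss = C₀/(1 − f) ≈ 3.661/0.6411 ≈ 5.710 μg/mL.
Peak 5.7 μg/mL vs MTC 12 μg/mL: below toxic threshold.

5.7 μg/mL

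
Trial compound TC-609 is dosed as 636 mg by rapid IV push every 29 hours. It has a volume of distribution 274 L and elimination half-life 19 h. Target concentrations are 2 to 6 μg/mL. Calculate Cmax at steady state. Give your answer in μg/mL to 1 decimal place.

τ/t½ = 29/19 ≈ 1.5263, so fraction remaining f = (1/2)^(29/19) ≈ 0.3472.
Accumulation ratio R = 1/(1 − f) ≈ 1/0.6528 ≈ 1.5319.
Single-dose peak C₀ = D/Vd = 636/274 ≈ 2.321 μg/mL.
Steady-state peak Cmax,ss = C₀·R ≈ 2.321 × 1.5319 ≈ 3.556 μg/mL.
Peak 3.6 μg/mL vs MTC 6 μg/mL: below toxic threshold.

3.6 μg/mL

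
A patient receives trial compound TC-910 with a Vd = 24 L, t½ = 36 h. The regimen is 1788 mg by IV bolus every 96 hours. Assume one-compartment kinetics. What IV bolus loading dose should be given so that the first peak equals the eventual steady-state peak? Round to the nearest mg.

2122 mg

f = (1/2)^(96/36) ≈ 0.157490; accumulation ratio R = 1/(1−f) ≈ 1.18693.
Loading dose to hit Cmax,ss on first dose: D_load = D_maint·R ≈ 1788 × 1.18693 ≈ 2122.23 mg.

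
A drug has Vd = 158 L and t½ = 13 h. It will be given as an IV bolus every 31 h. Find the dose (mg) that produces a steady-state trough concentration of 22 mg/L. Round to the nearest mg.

14676 mg

τ/t½ = 31/13 ≈ 2.3846, so f = (1/2)^(31/13) ≈ 0.191496.
Cmin,ss = (D/Vd)·f/(1−f), so D = Cmin,ss·Vd·(1−f)/f.
D = 22 × 158 × (1−f)/f ≈ 22 × 158 × 4.22204 ≈ 14675.81 mg.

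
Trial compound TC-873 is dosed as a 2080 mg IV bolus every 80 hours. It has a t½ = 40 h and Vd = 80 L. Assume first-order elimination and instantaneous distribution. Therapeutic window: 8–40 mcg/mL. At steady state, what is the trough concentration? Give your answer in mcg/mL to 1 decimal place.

8.7 mcg/mL

The dosing interval is 2 half-lives, so f = 2^(−2) = 0.25.
Accumulation ratio R = 1/(1 − f) = 1/0.75 = 4/3.
Single-dose peak C₀ = D/Vd = 2080/80 = 26 mcg/mL.
Steady-state peak Cmax,ss = C₀·R = 26 × 4/3 ≈ 34.667 mcg/mL.
Steady-state trough Cmin,ss = Cmax,ss·f ≈ 34.667 × 0.25 ≈ 8.667 mcg/mL.
Trough 8.7 mcg/mL vs MEC 8 mcg/mL: adequate.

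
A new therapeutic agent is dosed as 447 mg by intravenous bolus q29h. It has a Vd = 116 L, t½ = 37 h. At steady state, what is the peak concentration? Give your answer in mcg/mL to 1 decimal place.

9.2 mcg/mL

τ/t½ = 29/37 ≈ 0.78378, so fraction remaining f = (1/2)^(29/37) ≈ 0.5808.
Accumulation ratio R = 1/(1 − f) ≈ 1/0.4192 ≈ 2.3855.
Single-dose peak C₀ = D/Vd = 447/116 ≈ 3.853 mcg/mL.
Steady-state peak Cmax,ss = C₀·R ≈ 3.853 × 2.3855 ≈ 9.191 mcg/mL.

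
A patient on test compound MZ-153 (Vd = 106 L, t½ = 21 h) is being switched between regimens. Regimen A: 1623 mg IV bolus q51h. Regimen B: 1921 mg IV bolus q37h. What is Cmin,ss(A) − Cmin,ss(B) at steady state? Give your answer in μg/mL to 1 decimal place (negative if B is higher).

Regimen A: f = (1/2)^(51/21) ≈ 0.1857; Cmin,ss = (1623/106)·f/(1−f) ≈ 3.492 μg/mL.
Regimen B: f = (1/2)^(37/21) ≈ 0.2949; Cmin,ss = (1921/106)·f/(1−f) ≈ 7.580 μg/mL.
Difference ≈ 3.492 − 7.580 ≈ -4.088 μg/mL.

-4.1 μg/mL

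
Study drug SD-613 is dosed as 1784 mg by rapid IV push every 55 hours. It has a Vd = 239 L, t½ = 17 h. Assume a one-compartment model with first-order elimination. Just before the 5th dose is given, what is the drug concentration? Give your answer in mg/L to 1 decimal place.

0.9 mg/L

f = (1/2)^(τ/t½) = (1/2)^(55/17) ≈ 0.1062.
C₀ = D/Vd = 1784/239 ≈ 7.464 mg/L.
Before the 5th dose, 4 doses have been given. Superposition: Cmin = C₀·(f + f² + … + f^4).
≈ 7.464 × (0.1062 + 0.0113 + 0.0012 + 0.0001) ≈ 7.464 × 0.1188 ≈ 0.887 mg/L.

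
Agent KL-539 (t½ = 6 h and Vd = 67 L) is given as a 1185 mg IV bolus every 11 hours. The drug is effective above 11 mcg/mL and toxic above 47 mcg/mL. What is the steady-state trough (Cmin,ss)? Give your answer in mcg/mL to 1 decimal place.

6.9 mcg/mL

τ/t½ = 11/6 ≈ 1.8333, so fraction remaining f = (1/2)^(11/6) ≈ 0.2806.
Each bolus raises the concentration by D/Vd = 1185/67 ≈ 17.687 mcg/mL.
Steady-state trough Cmin,ss = C₀·f/(1−f) ≈ 17.687 × 0.2806/0.7194 ≈ 6.899 mcg/mL.
Trough 6.9 mcg/mL vs MEC 11 mcg/mL: subtherapeutic.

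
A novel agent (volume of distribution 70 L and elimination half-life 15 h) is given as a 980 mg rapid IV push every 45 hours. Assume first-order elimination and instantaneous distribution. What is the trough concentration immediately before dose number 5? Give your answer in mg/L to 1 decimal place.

2.0 mg/L

f = (1/2)^(τ/t½) = (1/2)^(45/15) ≈ 0.1250.
C₀ = D/Vd = 980/70 ≈ 14.000 mg/L.
Before the 5th dose, 4 doses have been given. Superposition: Cmin = C₀·(f + f² + … + f^4).
≈ 14.000 × (0.1250 + 0.0156 + 0.0020 + 0.0002) ≈ 14.000 × 0.1428 ≈ 1.999 mg/L.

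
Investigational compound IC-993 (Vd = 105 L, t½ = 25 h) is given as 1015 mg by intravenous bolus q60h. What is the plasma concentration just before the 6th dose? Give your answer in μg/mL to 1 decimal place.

2.3 μg/mL

f = (1/2)^(τ/t½) = (1/2)^(60/25) ≈ 0.1895.
C₀ = D/Vd = 1015/105 ≈ 9.667 μg/mL.
Before the 6th dose, 5 doses have been given. Superposition: Cmin = C₀·(f + f² + … + f^5).
≈ 9.667 × (0.1895 + 0.0359 + 0.0068 + 0.0013 + 0.0002) ≈ 9.667 × 0.2337 ≈ 2.259 μg/mL.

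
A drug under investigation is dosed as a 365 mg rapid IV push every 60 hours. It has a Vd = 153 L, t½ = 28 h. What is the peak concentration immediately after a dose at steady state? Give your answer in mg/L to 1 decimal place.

3.1 mg/L

Over one 60-h interval, 60/28 ≈ 2.1429 half-lives elapse, leaving f ≈ 0.2264 of each dose.
Accumulation ratio R = 1/(1 − f) ≈ 1/0.7736 ≈ 1.2927.
Each bolus raises the concentration by D/Vd = 365/153 ≈ 2.386 mg/L.
Steady-state peak Cmax,ss = C₀·R ≈ 2.386 × 1.2927 ≈ 3.084 mg/L.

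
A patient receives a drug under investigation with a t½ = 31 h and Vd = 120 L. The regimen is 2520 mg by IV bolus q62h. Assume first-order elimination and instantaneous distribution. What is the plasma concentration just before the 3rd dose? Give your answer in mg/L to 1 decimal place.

f = (1/2)^(τ/t½) = (1/2)^(62/31) ≈ 0.2500.
C₀ = D/Vd = 2520/120 ≈ 21.000 mg/L.
Before the 3rd dose, 2 doses have been given. Superposition: Cmin = C₀·(f + f²).
≈ 21.000 × (0.2500 + 0.0625) ≈ 21.000 × 0.3125 ≈ 6.562 mg/L.

6.6 mg/L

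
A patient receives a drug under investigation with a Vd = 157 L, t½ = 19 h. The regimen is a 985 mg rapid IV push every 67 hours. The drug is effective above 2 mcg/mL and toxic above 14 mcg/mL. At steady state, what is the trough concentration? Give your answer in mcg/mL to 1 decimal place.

τ/t½ = 67/19 ≈ 3.5263, so fraction remaining f = (1/2)^(67/19) ≈ 0.0868.
At steady state, accumulation factor R = 1/(1 − e^(−kτ)) ≈ 1.0951.
Single-dose peak C₀ = D/Vd = 985/157 ≈ 6.274 mcg/mL.
Steady-state peak Cmax,ss = C₀·R ≈ 6.274 × 1.0951 ≈ 6.871 mcg/mL.
One interval later, Cmin,ss = Cmax,ss·e^(−kτ) ≈ 6.871 × 0.0868 ≈ 0.596 mcg/mL.
Trough 0.6 mcg/mL vs MEC 2 mcg/mL: subtherapeutic.

0.6 mcg/mL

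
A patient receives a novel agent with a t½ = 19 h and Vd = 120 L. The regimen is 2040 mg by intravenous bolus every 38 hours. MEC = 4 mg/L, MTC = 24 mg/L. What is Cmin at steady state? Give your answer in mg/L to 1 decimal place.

The dosing interval is 2 half-lives, so f = 2^(−2) = 0.25.
Accumulation ratio R = 1/(1 − f) = 1/0.75 = 4/3.
Single-dose peak C₀ = D/Vd = 2040/120 = 17 mg/L.
Steady-state peak Cmax,ss = C₀·R = 17 × 4/3 ≈ 22.667 mg/L.
Steady-state trough Cmin,ss = Cmax,ss·f ≈ 22.667 × 0.25 ≈ 5.667 mg/L.
Trough 5.7 mg/L vs MEC 4 mg/L: adequate.

5.7 mg/L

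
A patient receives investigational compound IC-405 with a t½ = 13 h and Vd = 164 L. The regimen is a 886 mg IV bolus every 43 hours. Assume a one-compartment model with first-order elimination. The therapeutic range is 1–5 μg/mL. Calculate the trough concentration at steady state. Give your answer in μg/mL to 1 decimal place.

0.6 μg/mL

τ/t½ = 43/13 ≈ 3.3077, so fraction remaining f = (1/2)^(43/13) ≈ 0.1010.
Single-dose peak C₀ = D/Vd = 886/164 ≈ 5.402 μg/mL.
Steady-state trough Cmin,ss = C₀·f/(1−f) ≈ 5.402 × 0.1010/0.8990 ≈ 0.607 μg/mL.
Trough 0.6 μg/mL vs MEC 1 μg/mL: subtherapeutic.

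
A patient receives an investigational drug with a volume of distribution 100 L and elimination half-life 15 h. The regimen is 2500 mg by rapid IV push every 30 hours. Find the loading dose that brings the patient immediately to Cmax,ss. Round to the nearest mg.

f = (1/2)^(30/15) ≈ 0.250000; accumulation ratio R = 1/(1−f) ≈ 1.33333.
Loading dose to hit Cmax,ss on first dose: D_load = D_maint·R ≈ 2500 × 1.33333 ≈ 3333.32 mg.

3333 mg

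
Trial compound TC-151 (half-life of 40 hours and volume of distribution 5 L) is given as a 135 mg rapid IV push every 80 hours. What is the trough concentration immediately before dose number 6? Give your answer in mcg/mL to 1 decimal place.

9.0 mcg/mL

f = (1/2)^(τ/t½) = (1/2)^(80/40) ≈ 0.2500.
C₀ = D/Vd = 135/5 ≈ 27.000 mcg/mL.
Before the 6th dose, 5 doses have been given. Superposition: Cmin = C₀·(f + f² + … + f^5).
≈ 27.000 × (0.2500 + 0.0625 + 0.0156 + 0.0039 + 0.0010) ≈ 27.000 × 0.3330 ≈ 8.991 mcg/mL.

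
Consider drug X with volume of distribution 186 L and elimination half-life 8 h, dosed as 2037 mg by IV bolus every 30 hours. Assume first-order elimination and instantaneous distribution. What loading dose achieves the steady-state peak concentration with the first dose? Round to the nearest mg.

f = (1/2)^(30/8) ≈ 0.074325; accumulation ratio R = 1/(1−f) ≈ 1.08029.
Loading dose to hit Cmax,ss on first dose: D_load = D_maint·R ≈ 2037 × 1.08029 ≈ 2200.55 mg.

2201 mg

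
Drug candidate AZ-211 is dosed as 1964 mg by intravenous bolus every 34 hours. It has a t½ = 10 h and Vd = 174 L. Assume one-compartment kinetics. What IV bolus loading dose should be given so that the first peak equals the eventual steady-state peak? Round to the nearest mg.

f = (1/2)^(34/10) ≈ 0.094732; accumulation ratio R = 1/(1−f) ≈ 1.10465.
Loading dose to hit Cmax,ss on first dose: D_load = D_maint·R ≈ 1964 × 1.10465 ≈ 2169.53 mg.

2170 mg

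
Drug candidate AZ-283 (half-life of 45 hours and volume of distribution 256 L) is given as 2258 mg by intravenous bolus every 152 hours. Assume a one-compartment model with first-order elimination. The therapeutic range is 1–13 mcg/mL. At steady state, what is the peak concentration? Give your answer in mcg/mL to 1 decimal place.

9.8 mcg/mL

τ/t½ = 152/45 ≈ 3.3778, so fraction remaining f = (1/2)^(152/45) ≈ 0.0962.
Accumulation ratio R = 1/(1 − f) ≈ 1/0.9038 ≈ 1.1064.
Single-dose peak C₀ = D/Vd = 2258/256 ≈ 8.820 mcg/mL.
Steady-state peak Cmax,ss = C₀·R ≈ 8.820 × 1.1064 ≈ 9.758 mcg/mL.
Peak 9.8 mcg/mL vs MTC 13 mcg/mL: below toxic threshold.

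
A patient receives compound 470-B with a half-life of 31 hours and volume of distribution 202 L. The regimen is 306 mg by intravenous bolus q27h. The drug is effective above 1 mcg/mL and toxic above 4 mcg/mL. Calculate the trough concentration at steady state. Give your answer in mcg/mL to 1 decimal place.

τ/t½ = 27/31 ≈ 0.87097, so fraction remaining f = (1/2)^(27/31) ≈ 0.5468.
Each bolus raises the concentration by D/Vd = 306/202 ≈ 1.515 mcg/mL.
Steady-state trough Cmin,ss = C₀·f/(1−f) ≈ 1.515 × 0.5468/0.4532 ≈ 1.828 mcg/mL.
Trough 1.8 mcg/mL vs MEC 1 mcg/mL: adequate.

1.8 mcg/mL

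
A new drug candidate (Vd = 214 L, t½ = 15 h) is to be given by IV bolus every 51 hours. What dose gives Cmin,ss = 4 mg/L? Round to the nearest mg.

τ/t½ = 51/15 ≈ 3.4, so f = (1/2)^(51/15) ≈ 0.094732.
Cmin,ss = (D/Vd)·f/(1−f), so D = Cmin,ss·Vd·(1−f)/f.
D = 4 × 214 × (1−f)/f ≈ 4 × 214 × 9.55610 ≈ 8180.02 mg.

8180 mg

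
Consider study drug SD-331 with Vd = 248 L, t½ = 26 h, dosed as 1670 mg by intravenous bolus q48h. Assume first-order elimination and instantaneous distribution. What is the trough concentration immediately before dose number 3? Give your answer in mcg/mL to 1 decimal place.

2.4 mcg/mL

f = (1/2)^(τ/t½) = (1/2)^(48/26) ≈ 0.2781.
C₀ = D/Vd = 1670/248 ≈ 6.734 mcg/mL.
Before the 3rd dose, 2 doses have been given. Superposition: Cmin = C₀·(f + f²).
≈ 6.734 × (0.2781 + 0.0773) ≈ 6.734 × 0.3554 ≈ 2.393 mcg/mL.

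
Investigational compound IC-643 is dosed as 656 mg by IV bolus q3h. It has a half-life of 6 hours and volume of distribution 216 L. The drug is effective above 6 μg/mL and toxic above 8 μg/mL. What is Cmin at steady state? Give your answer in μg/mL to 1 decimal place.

k = ln2/t½ = ln2/6 ≈ 0.115525 h⁻¹; fraction remaining f = e^(−kτ) = e^(−0.115525×3) ≈ 0.7071.
Single-dose peak C₀ = D/Vd = 656/216 ≈ 3.037 μg/mL.
Steady-state trough Cmin,ss = C₀·f/(1−f) ≈ 3.037 × 0.7071/0.2929 ≈ 7.332 μg/mL.
Trough 7.3 μg/mL vs MEC 6 μg/mL: adequate.

7.3 μg/mL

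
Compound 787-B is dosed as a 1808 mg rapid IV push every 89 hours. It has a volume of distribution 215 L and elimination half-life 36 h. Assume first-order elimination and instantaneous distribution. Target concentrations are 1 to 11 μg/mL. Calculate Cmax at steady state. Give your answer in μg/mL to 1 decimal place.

k = ln2/t½ = ln2/36 ≈ 0.019254 h⁻¹; fraction remaining f = e^(−kτ) = e^(−0.019254×89) ≈ 0.1802.
At steady state, accumulation factor R = 1/(1 − e^(−kτ)) ≈ 1.2198.
Each bolus raises the concentration by D/Vd = 1808/215 ≈ 8.409 μg/mL.
Steady-state peak Cmax,ss = C₀·R ≈ 8.409 × 1.2198 ≈ 10.257 μg/mL.
Peak 10.3 μg/mL vs MTC 11 μg/mL: below toxic threshold.

10.3 μg/mL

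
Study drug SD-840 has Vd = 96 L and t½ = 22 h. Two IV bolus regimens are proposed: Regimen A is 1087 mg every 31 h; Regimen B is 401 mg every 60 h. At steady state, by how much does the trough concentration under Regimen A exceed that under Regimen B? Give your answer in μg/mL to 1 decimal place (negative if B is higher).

Regimen A: f = (1/2)^(31/22) ≈ 0.3765; Cmin,ss = (1087/96)·f/(1−f) ≈ 6.837 μg/mL.
Regimen B: f = (1/2)^(60/22) ≈ 0.1510; Cmin,ss = (401/96)·f/(1−f) ≈ 0.743 μg/mL.
Difference ≈ 6.837 − 0.743 ≈ 6.094 μg/mL.

6.1 μg/mL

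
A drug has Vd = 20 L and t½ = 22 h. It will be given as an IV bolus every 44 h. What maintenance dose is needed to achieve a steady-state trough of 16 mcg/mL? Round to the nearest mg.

960 mg

τ/t½ = 44/22 ≈ 2, so f = (1/2)^(44/22) ≈ 0.250000.
Cmin,ss = (D/Vd)·f/(1−f), so D = Cmin,ss·Vd·(1−f)/f.
D = 16 × 20 × (1−f)/f ≈ 16 × 20 × 3.00000 ≈ 960.00 mg.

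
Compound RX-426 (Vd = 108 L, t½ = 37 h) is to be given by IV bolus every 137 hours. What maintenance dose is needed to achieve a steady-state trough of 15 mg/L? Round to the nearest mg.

19473 mg

τ/t½ = 137/37 ≈ 3.7027, so f = (1/2)^(137/37) ≈ 0.076803.
Cmin,ss = (D/Vd)·f/(1−f), so D = Cmin,ss·Vd·(1−f)/f.
D = 15 × 108 × (1−f)/f ≈ 15 × 108 × 12.02032 ≈ 19472.92 mg.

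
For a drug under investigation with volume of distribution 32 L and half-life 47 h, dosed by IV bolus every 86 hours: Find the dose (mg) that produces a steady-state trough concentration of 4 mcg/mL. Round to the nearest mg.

τ/t½ = 86/47 ≈ 1.8298, so f = (1/2)^(86/47) ≈ 0.281306.
Cmin,ss = (D/Vd)·f/(1−f), so D = Cmin,ss·Vd·(1−f)/f.
D = 4 × 32 × (1−f)/f ≈ 4 × 32 × 2.55485 ≈ 327.02 mg.

327 mg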